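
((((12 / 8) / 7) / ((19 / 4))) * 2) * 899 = 10788 / 133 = 81.11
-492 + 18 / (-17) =-8382 / 17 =-493.06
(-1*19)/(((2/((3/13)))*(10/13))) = -57/20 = -2.85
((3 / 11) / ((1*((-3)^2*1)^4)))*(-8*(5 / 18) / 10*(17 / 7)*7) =-34 / 216513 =-0.00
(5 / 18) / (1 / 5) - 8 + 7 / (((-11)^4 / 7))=-1741397 / 263538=-6.61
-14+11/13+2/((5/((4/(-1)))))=-959/65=-14.75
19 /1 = 19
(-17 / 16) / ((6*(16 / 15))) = -0.17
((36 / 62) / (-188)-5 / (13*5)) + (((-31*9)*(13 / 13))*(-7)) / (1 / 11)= 813815975 / 37882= 21482.92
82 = 82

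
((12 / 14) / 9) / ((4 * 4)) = 1 / 168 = 0.01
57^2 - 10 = 3239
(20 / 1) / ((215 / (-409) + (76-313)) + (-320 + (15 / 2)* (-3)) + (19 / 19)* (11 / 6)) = -12270 / 354721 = -0.03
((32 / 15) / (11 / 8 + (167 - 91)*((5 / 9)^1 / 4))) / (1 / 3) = 2304 / 4295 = 0.54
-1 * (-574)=574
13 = 13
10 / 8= 5 / 4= 1.25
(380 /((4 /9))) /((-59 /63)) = -53865 /59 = -912.97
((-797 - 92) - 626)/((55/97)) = -29391/11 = -2671.91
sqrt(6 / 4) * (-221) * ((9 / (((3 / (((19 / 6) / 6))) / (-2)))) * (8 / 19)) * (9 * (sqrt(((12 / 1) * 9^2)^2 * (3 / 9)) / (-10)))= -644436 * sqrt(2) / 5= -182274.03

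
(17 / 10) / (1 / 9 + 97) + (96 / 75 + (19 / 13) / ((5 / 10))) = 2397713 / 568100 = 4.22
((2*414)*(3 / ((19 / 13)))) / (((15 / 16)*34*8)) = 10764 / 1615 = 6.67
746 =746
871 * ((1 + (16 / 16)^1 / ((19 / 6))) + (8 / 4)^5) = 551343 / 19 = 29018.05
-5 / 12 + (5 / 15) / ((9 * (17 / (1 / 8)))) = -1529 / 3672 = -0.42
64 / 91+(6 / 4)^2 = 1075 / 364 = 2.95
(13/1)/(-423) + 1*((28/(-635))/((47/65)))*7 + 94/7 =4877693/376047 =12.97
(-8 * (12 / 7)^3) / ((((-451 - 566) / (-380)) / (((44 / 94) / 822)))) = -2140160 / 249569201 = -0.01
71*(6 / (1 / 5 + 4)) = 710 / 7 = 101.43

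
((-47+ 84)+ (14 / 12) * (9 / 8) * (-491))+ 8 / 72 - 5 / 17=-607.62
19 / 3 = 6.33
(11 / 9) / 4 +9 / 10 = 217 / 180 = 1.21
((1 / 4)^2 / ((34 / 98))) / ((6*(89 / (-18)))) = -147 / 24208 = -0.01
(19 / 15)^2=361 / 225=1.60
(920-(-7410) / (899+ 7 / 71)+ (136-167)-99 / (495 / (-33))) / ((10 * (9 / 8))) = 288488158 / 3590775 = 80.34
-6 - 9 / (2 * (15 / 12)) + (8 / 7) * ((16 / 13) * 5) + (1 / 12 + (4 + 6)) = 41039 / 5460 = 7.52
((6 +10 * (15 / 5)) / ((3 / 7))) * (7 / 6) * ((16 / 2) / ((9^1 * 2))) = 392 / 9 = 43.56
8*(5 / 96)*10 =4.17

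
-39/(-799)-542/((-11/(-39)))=-16888833/8789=-1921.59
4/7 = 0.57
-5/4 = -1.25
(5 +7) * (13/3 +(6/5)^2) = 1732/25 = 69.28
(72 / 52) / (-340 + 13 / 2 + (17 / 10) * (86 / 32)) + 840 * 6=1149416400 / 228059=5040.00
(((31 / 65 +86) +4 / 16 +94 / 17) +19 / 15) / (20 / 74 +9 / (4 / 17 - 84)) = 3266958956 / 5687877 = 574.37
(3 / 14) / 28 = 3 / 392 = 0.01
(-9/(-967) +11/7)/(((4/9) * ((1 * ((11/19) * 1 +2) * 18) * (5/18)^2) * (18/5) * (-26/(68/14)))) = -1555245/30182971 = -0.05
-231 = -231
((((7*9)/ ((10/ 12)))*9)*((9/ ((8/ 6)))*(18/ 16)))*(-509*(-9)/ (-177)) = -133723.47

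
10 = 10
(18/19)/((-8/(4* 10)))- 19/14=-1621/266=-6.09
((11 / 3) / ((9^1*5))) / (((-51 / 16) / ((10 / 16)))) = -22 / 1377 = -0.02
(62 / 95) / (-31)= -0.02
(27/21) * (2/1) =2.57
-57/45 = -19/15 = -1.27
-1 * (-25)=25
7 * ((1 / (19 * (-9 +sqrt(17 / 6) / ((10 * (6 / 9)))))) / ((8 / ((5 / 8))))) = -2625 / 820154 - 175 * sqrt(102) / 19683696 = -0.00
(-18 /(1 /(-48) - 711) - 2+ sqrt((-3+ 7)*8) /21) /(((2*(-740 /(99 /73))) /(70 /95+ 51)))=3279290949 /35029323020 - 32439*sqrt(2) /3592330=0.08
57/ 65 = 0.88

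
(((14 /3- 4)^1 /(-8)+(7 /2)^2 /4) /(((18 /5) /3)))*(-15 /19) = -3575 /1824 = -1.96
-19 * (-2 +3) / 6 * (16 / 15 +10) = -1577 / 45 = -35.04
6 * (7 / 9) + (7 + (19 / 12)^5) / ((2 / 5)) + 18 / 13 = 313314563 / 6469632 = 48.43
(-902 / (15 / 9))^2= 7322436 / 25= 292897.44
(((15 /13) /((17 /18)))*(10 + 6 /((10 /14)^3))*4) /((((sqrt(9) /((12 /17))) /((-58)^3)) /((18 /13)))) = -10037735073792 /1221025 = -8220744.93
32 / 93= 0.34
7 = 7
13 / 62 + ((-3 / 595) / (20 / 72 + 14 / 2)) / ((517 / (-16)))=523921913 / 2498449030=0.21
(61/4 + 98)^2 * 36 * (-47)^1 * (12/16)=-260410221/16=-16275638.81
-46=-46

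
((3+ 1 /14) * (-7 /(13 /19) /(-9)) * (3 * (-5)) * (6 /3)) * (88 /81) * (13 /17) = -359480 /4131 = -87.02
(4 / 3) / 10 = 2 / 15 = 0.13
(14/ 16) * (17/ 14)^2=289/ 224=1.29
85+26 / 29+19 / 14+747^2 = 226587079 / 406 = 558096.25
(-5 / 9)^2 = 25 / 81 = 0.31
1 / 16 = 0.06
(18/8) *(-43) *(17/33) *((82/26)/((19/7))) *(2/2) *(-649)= 37134069/988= 37585.09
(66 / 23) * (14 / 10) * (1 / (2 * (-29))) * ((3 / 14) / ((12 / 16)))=-66 / 3335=-0.02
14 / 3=4.67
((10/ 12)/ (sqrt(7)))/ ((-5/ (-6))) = sqrt(7)/ 7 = 0.38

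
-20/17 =-1.18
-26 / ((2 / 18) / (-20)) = 4680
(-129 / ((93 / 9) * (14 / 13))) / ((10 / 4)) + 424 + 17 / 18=8208607 / 19530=420.31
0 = 0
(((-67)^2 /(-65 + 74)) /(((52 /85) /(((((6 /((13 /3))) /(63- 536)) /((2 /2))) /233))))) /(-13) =381565 /484258346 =0.00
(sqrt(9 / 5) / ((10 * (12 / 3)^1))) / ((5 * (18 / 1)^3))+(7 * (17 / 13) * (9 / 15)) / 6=sqrt(5) / 1944000+119 / 130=0.92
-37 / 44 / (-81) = 37 / 3564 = 0.01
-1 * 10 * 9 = -90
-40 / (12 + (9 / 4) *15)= -160 / 183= -0.87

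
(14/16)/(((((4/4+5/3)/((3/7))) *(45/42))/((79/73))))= 0.14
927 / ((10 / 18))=8343 / 5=1668.60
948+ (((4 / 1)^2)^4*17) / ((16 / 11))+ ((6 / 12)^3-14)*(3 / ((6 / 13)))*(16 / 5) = 3833057 / 5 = 766611.40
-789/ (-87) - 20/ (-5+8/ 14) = 12213/ 899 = 13.59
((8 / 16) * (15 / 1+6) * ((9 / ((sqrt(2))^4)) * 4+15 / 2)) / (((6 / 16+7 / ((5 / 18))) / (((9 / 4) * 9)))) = 8505 / 62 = 137.18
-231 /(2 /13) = -3003 /2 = -1501.50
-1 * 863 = -863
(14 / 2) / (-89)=-7 / 89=-0.08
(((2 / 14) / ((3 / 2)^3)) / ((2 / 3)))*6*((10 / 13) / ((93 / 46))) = 3680 / 25389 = 0.14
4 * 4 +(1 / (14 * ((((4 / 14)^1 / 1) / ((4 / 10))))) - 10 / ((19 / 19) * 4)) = 68 / 5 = 13.60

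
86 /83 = 1.04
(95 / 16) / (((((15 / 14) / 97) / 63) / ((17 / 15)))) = 1535219 / 40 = 38380.48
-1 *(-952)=952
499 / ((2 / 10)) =2495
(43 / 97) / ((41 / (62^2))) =165292 / 3977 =41.56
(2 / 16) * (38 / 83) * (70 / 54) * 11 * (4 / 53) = 0.06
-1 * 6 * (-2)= 12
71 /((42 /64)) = 2272 /21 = 108.19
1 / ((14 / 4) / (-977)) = -1954 / 7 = -279.14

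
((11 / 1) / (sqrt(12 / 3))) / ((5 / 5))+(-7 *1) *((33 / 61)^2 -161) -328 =802.45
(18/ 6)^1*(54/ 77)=162/ 77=2.10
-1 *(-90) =90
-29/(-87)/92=1/276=0.00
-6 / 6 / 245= -1 / 245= -0.00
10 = 10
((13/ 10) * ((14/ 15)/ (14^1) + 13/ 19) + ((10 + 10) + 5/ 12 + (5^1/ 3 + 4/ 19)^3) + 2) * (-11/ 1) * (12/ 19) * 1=-6112949821/ 29322225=-208.47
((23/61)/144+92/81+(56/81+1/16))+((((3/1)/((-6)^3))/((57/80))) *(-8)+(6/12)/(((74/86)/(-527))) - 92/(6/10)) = -6356753261/13894092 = -457.51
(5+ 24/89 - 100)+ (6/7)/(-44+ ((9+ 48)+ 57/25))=-11265572/118993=-94.67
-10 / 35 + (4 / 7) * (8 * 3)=94 / 7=13.43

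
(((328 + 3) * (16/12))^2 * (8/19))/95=14023808/16245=863.27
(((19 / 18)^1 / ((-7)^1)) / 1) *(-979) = 18601 / 126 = 147.63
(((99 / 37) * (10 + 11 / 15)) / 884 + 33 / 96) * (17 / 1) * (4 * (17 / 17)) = 492239 / 19240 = 25.58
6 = 6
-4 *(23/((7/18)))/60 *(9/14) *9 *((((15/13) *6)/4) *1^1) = -50301/1274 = -39.48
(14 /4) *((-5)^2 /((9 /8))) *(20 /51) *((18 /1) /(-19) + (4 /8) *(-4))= -784000 /8721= -89.90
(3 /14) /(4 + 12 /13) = 39 /896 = 0.04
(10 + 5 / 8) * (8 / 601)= 0.14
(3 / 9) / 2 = 1 / 6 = 0.17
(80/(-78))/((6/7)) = -140/117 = -1.20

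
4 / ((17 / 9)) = 36 / 17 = 2.12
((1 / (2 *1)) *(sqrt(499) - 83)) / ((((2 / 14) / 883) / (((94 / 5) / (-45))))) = 78322.87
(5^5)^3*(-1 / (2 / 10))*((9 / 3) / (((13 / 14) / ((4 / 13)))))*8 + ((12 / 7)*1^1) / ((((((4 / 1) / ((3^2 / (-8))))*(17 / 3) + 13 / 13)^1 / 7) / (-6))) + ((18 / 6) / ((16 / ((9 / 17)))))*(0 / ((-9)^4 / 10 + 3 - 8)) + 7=-106025390624059853 / 87373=-1213480029575.04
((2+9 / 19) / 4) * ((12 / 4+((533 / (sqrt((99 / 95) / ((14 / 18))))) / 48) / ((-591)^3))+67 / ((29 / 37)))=60301 / 1102 - 25051 * sqrt(7315) / 74550827241792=54.72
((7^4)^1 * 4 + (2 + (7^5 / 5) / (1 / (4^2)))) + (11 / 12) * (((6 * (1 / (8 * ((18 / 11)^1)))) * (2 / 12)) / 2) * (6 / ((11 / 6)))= 30426487 / 480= 63388.51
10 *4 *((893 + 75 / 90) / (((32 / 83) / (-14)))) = -15579515 / 12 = -1298292.92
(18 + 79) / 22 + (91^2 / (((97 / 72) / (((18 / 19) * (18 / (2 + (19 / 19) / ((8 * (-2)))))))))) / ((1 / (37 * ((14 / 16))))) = 2201475340429 / 1256926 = 1751475.70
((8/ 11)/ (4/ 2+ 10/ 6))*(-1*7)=-168/ 121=-1.39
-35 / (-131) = 35 / 131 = 0.27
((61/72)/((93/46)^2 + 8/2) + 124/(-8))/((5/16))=-37938064/770085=-49.26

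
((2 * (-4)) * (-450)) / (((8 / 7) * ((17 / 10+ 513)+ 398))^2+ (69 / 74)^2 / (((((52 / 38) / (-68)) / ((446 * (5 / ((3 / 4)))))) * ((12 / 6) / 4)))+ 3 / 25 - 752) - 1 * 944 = -17089025820130048 / 18102864729767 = -944.00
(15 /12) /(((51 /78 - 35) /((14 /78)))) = -35 /5358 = -0.01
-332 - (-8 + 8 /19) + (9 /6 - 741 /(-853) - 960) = -41556445 /32414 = -1282.05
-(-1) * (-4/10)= -2/5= -0.40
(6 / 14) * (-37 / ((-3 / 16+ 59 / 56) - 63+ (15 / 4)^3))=7104 / 4211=1.69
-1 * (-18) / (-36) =-1 / 2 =-0.50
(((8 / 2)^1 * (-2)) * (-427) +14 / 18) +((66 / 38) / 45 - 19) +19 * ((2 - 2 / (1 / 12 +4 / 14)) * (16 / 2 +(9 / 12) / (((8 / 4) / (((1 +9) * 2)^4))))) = -103241916637 / 26505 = -3895186.44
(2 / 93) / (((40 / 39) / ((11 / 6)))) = 143 / 3720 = 0.04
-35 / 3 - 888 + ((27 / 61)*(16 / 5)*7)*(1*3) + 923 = 48566 / 915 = 53.08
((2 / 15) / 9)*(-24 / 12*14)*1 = -56 / 135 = -0.41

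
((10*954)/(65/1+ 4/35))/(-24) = -525/86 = -6.10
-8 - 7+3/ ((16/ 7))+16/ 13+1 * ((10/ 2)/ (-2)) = -3111/ 208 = -14.96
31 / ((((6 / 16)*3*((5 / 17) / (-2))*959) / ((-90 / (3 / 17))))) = 286688 / 2877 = 99.65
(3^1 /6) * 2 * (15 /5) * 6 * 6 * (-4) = -432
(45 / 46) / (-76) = -45 / 3496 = -0.01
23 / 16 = 1.44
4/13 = 0.31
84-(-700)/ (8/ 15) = 2793/ 2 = 1396.50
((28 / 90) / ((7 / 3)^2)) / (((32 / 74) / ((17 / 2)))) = 629 / 560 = 1.12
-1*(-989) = 989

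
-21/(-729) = 7/243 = 0.03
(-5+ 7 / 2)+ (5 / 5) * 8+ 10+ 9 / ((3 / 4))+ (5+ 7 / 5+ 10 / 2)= 399 / 10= 39.90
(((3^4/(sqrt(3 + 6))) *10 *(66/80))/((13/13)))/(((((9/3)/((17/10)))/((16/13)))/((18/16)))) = 45441/260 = 174.77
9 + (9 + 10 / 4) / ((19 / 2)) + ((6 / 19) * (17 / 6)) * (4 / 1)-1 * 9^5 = -1121669 / 19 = -59035.21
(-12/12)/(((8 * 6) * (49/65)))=-65/2352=-0.03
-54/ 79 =-0.68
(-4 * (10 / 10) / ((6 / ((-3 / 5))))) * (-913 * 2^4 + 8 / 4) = -29212 / 5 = -5842.40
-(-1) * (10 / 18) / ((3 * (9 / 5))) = 25 / 243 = 0.10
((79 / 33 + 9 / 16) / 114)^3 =3803721481 / 218080242597888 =0.00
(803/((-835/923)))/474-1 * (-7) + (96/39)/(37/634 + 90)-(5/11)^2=175891295811911/35547317223990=4.95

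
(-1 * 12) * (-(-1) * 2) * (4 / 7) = -96 / 7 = -13.71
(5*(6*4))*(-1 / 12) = -10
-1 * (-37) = 37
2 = 2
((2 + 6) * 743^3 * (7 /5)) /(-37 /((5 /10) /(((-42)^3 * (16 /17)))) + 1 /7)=2733388920248 /3070206805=890.29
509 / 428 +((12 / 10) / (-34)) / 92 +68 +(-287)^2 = 34489665077 / 418370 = 82438.19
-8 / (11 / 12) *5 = -480 / 11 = -43.64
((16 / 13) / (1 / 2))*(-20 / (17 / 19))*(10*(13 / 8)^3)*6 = -240825 / 17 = -14166.18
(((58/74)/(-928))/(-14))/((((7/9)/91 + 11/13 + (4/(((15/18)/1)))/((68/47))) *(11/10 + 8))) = 3825/2407315904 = 0.00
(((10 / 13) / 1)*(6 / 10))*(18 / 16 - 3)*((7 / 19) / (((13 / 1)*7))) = -0.00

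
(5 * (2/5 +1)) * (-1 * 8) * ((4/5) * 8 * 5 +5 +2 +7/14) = -2212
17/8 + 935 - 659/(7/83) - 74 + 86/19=-6946.21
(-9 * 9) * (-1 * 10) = 810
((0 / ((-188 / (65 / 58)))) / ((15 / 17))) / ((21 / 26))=0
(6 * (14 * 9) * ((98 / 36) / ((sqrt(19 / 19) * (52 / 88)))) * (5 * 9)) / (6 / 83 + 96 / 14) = 17935470 / 793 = 22617.24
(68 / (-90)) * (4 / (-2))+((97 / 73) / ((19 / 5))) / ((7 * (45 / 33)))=676217 / 436905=1.55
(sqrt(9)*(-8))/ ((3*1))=-8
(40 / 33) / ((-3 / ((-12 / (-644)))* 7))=-40 / 37191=-0.00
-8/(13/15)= -120/13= -9.23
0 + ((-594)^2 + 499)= 353335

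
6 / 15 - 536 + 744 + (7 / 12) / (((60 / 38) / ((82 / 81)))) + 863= 3125293 / 2916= 1071.77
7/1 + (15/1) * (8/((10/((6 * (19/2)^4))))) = 1172903/2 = 586451.50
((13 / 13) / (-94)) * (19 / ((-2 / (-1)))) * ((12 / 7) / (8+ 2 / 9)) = -513 / 24346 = -0.02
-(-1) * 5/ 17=5/ 17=0.29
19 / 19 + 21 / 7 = 4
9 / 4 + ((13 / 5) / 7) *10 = 167 / 28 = 5.96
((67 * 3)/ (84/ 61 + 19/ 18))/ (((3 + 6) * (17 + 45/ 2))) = 49044/ 211009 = 0.23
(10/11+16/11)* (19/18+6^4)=303511/99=3065.77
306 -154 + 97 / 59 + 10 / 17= 154695 / 1003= 154.23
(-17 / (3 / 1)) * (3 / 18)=-17 / 18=-0.94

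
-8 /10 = -4 /5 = -0.80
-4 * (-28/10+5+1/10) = -46/5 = -9.20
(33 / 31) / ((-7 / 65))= -2145 / 217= -9.88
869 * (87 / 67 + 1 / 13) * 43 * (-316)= -14145950456 / 871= -16241045.30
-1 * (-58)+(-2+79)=135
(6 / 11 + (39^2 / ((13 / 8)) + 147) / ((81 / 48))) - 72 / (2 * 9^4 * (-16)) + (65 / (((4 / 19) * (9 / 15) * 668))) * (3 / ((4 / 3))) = 644.06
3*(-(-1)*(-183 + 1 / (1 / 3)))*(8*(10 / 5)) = -8640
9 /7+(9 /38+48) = 13173 /266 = 49.52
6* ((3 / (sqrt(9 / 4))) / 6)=2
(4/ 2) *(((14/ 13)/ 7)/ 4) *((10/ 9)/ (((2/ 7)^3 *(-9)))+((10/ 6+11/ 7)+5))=6679/ 29484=0.23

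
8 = 8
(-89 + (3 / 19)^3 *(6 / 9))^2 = 372628447489 / 47045881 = 7920.53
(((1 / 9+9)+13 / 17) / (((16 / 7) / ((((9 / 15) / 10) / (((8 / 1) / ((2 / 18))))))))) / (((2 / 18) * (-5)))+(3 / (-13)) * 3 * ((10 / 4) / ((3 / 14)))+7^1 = -22985501 / 21216000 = -1.08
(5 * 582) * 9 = 26190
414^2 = 171396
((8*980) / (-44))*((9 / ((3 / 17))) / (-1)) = 99960 / 11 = 9087.27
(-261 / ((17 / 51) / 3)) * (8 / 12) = -1566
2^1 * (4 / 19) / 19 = 8 / 361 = 0.02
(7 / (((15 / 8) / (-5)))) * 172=-9632 / 3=-3210.67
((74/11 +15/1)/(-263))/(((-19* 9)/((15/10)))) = 239/329802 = 0.00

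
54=54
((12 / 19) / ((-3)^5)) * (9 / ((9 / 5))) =-20 / 1539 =-0.01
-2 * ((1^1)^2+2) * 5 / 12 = -5 / 2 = -2.50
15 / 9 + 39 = 122 / 3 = 40.67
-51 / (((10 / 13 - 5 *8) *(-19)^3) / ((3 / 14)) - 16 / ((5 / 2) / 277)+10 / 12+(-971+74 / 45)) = -59670 / 1465990453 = -0.00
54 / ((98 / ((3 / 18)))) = 0.09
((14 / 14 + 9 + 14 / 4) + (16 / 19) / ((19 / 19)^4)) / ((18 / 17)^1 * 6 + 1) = 1853 / 950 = 1.95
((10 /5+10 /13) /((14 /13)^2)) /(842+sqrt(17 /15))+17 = 8859968729 /521087707 - 117 * sqrt(255) /521087707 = 17.00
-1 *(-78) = 78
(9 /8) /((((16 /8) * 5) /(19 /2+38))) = 171 /32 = 5.34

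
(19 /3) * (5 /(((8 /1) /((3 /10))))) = 19 /16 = 1.19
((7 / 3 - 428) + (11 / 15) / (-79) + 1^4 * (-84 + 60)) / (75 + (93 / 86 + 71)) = -15275492 / 4996355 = -3.06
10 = 10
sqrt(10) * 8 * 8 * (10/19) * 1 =640 * sqrt(10)/19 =106.52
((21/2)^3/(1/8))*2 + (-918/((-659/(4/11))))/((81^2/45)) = 3625182086/195723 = 18522.00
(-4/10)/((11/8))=-0.29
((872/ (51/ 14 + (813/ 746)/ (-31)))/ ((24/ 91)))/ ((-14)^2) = 150319/ 32148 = 4.68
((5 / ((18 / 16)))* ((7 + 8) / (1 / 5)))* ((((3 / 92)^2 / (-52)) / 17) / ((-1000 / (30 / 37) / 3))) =135 / 138420256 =0.00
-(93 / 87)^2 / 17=-961 / 14297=-0.07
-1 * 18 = -18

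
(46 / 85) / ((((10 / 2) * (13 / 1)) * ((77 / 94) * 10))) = 0.00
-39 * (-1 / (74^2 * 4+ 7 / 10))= 390 / 219047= 0.00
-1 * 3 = -3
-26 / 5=-5.20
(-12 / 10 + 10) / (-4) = -11 / 5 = -2.20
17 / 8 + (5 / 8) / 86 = 1467 / 688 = 2.13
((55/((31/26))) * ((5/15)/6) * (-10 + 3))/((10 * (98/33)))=-1573/2604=-0.60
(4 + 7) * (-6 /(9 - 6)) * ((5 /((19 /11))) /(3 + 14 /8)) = -4840 /361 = -13.41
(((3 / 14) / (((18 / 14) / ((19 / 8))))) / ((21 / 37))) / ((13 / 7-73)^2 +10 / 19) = 93499 / 678609504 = 0.00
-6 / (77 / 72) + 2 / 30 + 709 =812492 / 1155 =703.46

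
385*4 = 1540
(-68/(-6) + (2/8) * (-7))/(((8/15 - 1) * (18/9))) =-575/56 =-10.27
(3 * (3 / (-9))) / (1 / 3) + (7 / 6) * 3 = 0.50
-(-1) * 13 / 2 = 13 / 2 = 6.50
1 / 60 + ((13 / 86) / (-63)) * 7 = -1 / 7740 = -0.00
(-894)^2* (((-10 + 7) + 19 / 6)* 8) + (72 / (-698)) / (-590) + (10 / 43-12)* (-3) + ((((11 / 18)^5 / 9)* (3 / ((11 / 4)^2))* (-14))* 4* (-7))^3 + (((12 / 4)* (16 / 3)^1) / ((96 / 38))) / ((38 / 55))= 52454227832332676464590804319 / 49220644934156252859990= 1065695.66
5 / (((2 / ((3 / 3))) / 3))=15 / 2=7.50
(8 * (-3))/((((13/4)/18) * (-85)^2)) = -1728/93925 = -0.02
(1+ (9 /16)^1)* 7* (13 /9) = 2275 /144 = 15.80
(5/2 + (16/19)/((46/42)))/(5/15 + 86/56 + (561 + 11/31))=3719814/640919495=0.01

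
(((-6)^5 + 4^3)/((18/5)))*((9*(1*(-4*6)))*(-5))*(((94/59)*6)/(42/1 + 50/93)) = -30338236800/58351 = -519926.60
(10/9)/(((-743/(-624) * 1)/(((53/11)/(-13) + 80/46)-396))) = -368.25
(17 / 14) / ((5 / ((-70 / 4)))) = -17 / 4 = -4.25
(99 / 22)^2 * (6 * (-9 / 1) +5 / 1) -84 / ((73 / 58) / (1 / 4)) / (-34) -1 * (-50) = -4674893 / 4964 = -941.76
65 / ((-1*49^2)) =-65 / 2401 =-0.03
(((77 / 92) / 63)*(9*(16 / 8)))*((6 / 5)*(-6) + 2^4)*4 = 8.42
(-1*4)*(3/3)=-4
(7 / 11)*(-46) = -322 / 11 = -29.27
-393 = -393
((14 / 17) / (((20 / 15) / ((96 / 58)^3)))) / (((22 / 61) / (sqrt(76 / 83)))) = 70834176 * sqrt(1577) / 378541669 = 7.43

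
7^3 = 343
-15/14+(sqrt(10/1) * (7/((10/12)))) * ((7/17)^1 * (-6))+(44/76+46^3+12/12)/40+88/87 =2367.75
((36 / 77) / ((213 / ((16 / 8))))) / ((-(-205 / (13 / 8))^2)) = -507 / 1838005400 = -0.00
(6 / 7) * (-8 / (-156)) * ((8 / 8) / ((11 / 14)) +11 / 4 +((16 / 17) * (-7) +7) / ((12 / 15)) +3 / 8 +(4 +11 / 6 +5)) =70667 / 102102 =0.69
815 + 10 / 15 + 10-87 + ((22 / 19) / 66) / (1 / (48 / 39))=182456 / 247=738.69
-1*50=-50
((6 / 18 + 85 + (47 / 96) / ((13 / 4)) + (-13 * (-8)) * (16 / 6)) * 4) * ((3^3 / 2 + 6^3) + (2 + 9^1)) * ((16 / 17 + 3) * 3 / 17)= 280620321 / 1156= 242751.14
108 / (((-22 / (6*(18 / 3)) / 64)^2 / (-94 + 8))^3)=-160558751983945431197417472 / 1771561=-90631229736907411710.59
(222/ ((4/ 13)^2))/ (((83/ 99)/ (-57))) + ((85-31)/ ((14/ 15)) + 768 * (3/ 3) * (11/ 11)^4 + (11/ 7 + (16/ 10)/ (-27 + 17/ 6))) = -534436417079/ 3369800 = -158595.89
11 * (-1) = -11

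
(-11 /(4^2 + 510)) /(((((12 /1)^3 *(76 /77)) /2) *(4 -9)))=847 /172696320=0.00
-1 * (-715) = 715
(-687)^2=471969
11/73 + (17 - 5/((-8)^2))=79763/4672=17.07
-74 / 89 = -0.83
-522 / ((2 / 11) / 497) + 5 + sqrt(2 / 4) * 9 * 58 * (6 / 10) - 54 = -1426936 + 783 * sqrt(2) / 5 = -1426714.53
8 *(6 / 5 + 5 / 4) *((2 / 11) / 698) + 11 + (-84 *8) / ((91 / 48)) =-85704401 / 249535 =-343.46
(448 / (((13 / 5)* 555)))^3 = 89915392 / 3004685307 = 0.03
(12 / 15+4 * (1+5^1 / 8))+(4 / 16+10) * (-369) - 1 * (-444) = -3330.95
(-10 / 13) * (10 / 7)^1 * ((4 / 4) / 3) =-100 / 273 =-0.37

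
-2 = -2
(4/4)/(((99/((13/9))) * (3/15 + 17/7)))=455/81972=0.01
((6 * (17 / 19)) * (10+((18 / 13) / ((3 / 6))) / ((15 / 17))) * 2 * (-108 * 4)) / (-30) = 12543552 / 6175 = 2031.34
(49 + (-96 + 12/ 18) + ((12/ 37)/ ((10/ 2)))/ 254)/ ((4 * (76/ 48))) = -3265787/ 446405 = -7.32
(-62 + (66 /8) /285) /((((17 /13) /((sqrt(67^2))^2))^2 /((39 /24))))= -1186670950.53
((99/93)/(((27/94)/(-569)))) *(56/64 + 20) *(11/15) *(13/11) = -638649583/16740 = -38151.11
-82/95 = -0.86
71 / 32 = 2.22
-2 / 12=-1 / 6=-0.17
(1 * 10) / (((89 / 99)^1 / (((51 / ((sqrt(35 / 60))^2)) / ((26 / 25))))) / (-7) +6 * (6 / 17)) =7573500 / 1602643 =4.73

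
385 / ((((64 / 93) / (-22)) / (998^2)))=-98070288855 / 8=-12258786106.88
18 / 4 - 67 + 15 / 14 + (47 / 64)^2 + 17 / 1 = -43.89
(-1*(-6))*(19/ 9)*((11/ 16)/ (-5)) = -209/ 120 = -1.74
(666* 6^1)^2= 15968016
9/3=3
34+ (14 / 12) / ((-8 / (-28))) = 457 / 12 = 38.08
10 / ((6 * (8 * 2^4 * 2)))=5 / 768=0.01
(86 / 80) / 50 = 43 / 2000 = 0.02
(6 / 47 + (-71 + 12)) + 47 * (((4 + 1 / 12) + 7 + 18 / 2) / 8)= 266737 / 4512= 59.12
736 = 736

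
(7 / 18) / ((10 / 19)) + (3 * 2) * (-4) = -4187 / 180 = -23.26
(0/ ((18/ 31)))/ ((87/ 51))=0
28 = 28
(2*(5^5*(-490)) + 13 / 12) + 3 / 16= -146999939 / 48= -3062498.73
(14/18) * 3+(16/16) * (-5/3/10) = 13/6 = 2.17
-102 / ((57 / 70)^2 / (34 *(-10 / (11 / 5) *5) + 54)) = 1317139600 / 11913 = 110563.22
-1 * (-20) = 20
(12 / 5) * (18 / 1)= 216 / 5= 43.20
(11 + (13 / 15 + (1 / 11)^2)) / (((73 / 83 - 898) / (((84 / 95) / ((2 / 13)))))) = -325579618 / 4279645975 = -0.08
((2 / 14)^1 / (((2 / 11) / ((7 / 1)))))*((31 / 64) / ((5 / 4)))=341 / 160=2.13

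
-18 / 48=-3 / 8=-0.38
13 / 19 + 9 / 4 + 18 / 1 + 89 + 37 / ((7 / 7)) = 146.93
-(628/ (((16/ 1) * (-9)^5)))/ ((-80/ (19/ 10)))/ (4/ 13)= -0.00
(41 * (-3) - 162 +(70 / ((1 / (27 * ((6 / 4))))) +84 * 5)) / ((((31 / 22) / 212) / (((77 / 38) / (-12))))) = -44442090 / 589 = -75453.46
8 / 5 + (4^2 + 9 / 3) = 103 / 5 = 20.60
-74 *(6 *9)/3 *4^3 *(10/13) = -65575.38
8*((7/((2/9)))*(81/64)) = 5103/16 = 318.94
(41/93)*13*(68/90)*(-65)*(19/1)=-4476134/837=-5347.83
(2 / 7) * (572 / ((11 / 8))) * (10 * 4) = 33280 / 7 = 4754.29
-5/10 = -1/2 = -0.50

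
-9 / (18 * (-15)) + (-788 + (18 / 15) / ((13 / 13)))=-23603 / 30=-786.77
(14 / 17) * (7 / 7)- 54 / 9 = -88 / 17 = -5.18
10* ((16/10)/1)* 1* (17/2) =136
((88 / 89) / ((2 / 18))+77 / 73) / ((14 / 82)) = 2651429 / 45479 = 58.30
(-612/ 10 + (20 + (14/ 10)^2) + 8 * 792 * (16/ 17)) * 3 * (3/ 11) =22659507/ 4675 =4846.95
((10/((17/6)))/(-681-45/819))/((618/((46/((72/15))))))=-52325/651119856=-0.00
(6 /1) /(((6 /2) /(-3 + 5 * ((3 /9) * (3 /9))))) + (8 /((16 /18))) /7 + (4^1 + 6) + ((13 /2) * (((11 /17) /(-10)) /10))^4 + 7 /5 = 65640850664180863 /8418916800000000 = 7.80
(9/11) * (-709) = -6381/11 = -580.09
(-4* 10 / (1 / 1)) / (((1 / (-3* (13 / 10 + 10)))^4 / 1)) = -13206836241 / 250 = -52827344.96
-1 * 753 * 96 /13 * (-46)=3325248 /13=255788.31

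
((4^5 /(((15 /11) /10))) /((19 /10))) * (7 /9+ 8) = 17797120 /513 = 34692.24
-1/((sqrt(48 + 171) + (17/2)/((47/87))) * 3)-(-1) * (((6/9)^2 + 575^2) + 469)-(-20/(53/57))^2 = 330631.78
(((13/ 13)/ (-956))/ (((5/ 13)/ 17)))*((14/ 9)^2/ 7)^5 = -950872832/ 4166707359195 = -0.00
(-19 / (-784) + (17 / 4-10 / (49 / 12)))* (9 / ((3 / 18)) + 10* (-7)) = -1431 / 49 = -29.20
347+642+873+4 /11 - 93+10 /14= 136296 /77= 1770.08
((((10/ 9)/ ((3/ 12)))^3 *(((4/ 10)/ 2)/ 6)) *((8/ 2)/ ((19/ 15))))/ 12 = 32000/ 41553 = 0.77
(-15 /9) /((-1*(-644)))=-5 /1932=-0.00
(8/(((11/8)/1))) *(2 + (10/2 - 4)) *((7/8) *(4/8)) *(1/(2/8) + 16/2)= 1008/11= 91.64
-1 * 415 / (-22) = 415 / 22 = 18.86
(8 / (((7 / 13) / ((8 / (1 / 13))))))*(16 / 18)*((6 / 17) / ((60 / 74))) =3201536 / 5355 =597.86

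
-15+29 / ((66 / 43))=257 / 66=3.89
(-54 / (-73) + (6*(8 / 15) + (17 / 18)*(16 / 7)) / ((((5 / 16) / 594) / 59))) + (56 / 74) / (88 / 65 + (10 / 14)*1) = 267302720432582 / 444787175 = 600967.69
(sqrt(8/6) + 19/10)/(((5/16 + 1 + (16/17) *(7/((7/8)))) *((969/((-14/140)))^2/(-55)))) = -22/174783375 - 88 *sqrt(3)/1992530475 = -0.00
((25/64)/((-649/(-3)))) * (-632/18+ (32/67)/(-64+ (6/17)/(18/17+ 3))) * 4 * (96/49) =-51882440/104402683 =-0.50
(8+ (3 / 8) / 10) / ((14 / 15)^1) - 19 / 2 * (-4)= 10441 / 224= 46.61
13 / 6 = 2.17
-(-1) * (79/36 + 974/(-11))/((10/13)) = -88907/792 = -112.26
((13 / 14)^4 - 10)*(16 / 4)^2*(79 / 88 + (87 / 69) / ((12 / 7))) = -1175491761 / 4859624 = -241.89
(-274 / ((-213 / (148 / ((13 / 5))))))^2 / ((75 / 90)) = 16444647040 / 2555787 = 6434.28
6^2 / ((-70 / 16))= -288 / 35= -8.23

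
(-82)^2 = 6724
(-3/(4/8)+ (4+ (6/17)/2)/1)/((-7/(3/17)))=93/2023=0.05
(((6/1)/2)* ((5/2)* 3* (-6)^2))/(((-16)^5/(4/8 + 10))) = -8505/1048576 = -0.01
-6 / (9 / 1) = -2 / 3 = -0.67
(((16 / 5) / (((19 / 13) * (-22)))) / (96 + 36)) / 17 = -26 / 586245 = -0.00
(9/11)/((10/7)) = 63/110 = 0.57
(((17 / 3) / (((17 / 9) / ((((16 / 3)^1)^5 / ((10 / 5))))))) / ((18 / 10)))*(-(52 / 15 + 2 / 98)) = -1343750144 / 107163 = -12539.31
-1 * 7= -7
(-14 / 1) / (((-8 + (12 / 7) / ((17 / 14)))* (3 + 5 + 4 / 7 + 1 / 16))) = 238 / 967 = 0.25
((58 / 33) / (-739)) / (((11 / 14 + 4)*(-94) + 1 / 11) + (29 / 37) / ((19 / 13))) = 285418 / 53911380939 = 0.00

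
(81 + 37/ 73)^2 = 35402500/ 5329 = 6643.37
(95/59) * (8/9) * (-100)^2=7600000/531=14312.62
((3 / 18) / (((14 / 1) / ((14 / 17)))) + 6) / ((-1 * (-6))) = 613 / 612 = 1.00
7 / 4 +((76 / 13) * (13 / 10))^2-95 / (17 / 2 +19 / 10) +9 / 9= 16697 / 325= 51.38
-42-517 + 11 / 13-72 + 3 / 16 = -131033 / 208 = -629.97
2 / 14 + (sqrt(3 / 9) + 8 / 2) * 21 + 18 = 7 * sqrt(3) + 715 / 7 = 114.27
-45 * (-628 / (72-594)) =-1570 / 29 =-54.14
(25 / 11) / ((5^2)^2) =1 / 275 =0.00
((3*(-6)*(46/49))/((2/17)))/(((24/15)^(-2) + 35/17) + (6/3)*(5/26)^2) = -1294091136/22735265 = -56.92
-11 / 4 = -2.75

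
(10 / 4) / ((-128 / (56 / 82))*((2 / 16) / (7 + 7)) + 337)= 245 / 32862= 0.01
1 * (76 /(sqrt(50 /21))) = 38 * sqrt(42) /5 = 49.25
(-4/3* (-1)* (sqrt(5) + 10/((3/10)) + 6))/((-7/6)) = -944/21 - 8* sqrt(5)/7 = -47.51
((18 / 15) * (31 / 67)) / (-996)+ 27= 1501439 / 55610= 27.00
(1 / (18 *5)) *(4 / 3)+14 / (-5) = -376 / 135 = -2.79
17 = 17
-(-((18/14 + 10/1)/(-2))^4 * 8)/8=38950081/38416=1013.90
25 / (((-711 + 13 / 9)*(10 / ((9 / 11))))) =-0.00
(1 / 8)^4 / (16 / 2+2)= 1 / 40960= 0.00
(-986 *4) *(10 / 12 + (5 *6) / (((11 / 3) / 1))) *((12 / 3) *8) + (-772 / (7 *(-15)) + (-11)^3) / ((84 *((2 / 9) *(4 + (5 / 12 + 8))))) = -2741311468117 / 2409330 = -1137789.95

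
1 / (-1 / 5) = -5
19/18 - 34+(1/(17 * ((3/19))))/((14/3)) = -35198/1071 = -32.86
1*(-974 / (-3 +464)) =-974 / 461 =-2.11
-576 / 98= -288 / 49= -5.88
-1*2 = -2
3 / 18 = 0.17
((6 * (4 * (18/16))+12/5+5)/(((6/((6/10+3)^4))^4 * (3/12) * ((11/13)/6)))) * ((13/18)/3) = 144246390.54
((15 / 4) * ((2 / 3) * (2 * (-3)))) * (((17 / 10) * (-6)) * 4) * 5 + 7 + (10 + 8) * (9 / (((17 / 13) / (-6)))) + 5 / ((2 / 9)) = 79771 / 34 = 2346.21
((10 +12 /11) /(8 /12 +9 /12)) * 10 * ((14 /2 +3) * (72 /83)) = 10540800 /15521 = 679.13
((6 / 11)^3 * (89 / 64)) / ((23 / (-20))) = -12015 / 61226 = -0.20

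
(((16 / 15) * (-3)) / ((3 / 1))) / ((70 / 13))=-104 / 525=-0.20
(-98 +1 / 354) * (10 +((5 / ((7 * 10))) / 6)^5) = -1450819049414531 / 1480470276096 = -979.97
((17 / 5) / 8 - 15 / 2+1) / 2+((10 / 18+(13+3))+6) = 14053 / 720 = 19.52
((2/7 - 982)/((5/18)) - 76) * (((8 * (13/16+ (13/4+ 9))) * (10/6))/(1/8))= -105633616/21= -5030172.19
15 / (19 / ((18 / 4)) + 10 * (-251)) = -135 / 22552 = -0.01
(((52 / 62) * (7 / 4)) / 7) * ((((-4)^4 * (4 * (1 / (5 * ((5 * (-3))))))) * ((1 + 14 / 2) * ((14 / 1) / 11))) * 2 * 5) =-1490944 / 5115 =-291.48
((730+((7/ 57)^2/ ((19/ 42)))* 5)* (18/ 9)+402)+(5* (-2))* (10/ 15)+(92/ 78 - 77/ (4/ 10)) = 890428547/ 535002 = 1664.35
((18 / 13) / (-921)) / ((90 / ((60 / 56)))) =-1 / 55874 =-0.00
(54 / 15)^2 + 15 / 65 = 13.19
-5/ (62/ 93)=-15/ 2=-7.50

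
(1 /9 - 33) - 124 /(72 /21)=-1243 /18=-69.06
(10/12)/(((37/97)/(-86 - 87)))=-83905/222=-377.95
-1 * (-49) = 49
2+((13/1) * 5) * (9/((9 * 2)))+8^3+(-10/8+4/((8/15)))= 2211/4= 552.75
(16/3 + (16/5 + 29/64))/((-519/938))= -4046063/249120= -16.24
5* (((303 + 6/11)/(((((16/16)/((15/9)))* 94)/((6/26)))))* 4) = 166950/6721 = 24.84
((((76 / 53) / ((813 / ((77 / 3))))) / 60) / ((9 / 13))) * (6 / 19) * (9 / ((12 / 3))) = 1001 / 1292670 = 0.00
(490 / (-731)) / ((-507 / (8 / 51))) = 3920 / 18901467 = 0.00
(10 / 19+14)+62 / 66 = 9697 / 627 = 15.47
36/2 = 18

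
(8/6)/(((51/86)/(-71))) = -24424/153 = -159.63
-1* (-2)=2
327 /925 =0.35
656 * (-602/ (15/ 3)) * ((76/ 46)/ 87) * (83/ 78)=-622776224/ 390195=-1596.06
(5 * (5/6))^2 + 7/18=71/4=17.75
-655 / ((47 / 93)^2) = -5665095 / 2209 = -2564.55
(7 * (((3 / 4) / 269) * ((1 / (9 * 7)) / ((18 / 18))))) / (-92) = -1 / 296976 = -0.00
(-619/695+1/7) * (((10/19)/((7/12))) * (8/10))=-349248/647045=-0.54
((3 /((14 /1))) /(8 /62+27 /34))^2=2499561 /46389721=0.05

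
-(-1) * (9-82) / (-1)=73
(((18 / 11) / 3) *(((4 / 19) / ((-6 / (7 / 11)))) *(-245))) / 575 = 0.01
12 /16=3 /4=0.75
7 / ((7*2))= 0.50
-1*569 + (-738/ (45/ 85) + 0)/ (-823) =-466893/ 823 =-567.31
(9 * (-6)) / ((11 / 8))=-432 / 11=-39.27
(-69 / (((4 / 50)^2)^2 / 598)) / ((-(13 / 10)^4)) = 774902343750 / 2197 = 352709305.30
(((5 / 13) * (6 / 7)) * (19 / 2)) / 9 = 95 / 273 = 0.35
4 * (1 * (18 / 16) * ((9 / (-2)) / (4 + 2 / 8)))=-81 / 17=-4.76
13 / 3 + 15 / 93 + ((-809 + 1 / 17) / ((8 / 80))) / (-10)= 813.44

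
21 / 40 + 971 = 971.52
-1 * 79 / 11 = -79 / 11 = -7.18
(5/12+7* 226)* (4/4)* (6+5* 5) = 49054.92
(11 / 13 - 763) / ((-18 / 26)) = 9908 / 9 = 1100.89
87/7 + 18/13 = 1257/91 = 13.81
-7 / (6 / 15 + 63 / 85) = -595 / 97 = -6.13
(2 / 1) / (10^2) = 1 / 50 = 0.02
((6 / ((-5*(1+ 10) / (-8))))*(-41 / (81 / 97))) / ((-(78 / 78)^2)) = 63632 / 1485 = 42.85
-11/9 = -1.22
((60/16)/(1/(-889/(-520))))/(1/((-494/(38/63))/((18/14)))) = -130683/32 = -4083.84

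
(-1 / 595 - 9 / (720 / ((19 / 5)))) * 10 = -2341 / 4760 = -0.49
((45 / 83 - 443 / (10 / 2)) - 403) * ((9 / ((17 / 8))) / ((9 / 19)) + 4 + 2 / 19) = -858766846 / 134045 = -6406.56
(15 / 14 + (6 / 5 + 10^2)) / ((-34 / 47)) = -336473 / 2380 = -141.38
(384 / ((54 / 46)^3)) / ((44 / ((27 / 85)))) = 389344 / 227205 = 1.71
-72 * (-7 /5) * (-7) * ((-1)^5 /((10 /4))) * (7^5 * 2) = 237180384 /25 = 9487215.36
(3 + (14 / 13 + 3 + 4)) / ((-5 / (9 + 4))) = -144 / 5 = -28.80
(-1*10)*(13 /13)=-10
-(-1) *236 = 236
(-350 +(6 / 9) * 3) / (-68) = 87 / 17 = 5.12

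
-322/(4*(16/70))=-5635/16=-352.19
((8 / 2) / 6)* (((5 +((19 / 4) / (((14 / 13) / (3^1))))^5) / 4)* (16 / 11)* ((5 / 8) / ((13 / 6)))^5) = 56549846902703315625 / 287911857455366144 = 196.41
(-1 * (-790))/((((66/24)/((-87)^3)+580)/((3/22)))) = 0.19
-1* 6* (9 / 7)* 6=-324 / 7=-46.29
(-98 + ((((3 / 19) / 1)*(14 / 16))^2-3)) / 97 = -2333063 / 2241088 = -1.04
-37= -37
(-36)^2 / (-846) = -72 / 47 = -1.53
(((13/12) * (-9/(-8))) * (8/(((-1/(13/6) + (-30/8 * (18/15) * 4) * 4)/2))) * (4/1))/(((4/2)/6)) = -507/157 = -3.23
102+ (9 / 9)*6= 108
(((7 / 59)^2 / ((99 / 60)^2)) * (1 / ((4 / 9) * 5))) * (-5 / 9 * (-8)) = 0.01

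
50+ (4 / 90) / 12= 13501 / 270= 50.00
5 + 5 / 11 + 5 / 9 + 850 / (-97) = -26435 / 9603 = -2.75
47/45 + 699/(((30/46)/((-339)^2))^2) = 4883505043671046/225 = 21704466860760.20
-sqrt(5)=-2.24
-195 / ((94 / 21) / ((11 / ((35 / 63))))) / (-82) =81081 / 7708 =10.52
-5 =-5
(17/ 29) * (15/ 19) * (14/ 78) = 0.08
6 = 6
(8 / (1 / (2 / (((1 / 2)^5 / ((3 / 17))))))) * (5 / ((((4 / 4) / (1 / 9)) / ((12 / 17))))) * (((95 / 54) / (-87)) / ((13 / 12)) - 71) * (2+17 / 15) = -69583366144 / 8825193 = -7884.63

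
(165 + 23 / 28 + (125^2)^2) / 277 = 6835942143 / 7756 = 881374.70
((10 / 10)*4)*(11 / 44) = 1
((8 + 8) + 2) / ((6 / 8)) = 24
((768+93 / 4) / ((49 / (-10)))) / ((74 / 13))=-205725 / 7252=-28.37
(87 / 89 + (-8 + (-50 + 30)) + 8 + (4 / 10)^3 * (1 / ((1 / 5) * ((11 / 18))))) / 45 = -452759 / 1101375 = -0.41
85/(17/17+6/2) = 85/4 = 21.25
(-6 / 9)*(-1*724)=1448 / 3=482.67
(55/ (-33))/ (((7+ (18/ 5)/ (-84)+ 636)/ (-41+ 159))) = -41300/ 135021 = -0.31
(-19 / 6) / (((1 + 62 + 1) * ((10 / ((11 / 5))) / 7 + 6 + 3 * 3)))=-1463 / 462720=-0.00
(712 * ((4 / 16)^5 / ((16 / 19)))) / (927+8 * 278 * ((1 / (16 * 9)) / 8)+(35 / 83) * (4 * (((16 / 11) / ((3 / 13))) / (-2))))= 13894947 / 15542973184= 0.00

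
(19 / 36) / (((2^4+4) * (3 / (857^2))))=13954531 / 2160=6460.43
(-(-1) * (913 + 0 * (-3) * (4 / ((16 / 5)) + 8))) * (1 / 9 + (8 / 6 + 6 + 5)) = 102256 / 9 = 11361.78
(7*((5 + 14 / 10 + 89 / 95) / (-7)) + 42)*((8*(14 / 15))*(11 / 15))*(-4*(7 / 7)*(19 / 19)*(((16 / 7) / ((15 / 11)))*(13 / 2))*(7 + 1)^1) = -21216825344 / 320625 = -66173.33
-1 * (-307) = 307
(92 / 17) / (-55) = -92 / 935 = -0.10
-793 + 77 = -716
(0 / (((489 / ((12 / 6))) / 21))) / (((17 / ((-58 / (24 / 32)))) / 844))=0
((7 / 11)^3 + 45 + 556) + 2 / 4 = 1601879 / 2662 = 601.76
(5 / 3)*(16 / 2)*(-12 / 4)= -40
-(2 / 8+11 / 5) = -49 / 20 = -2.45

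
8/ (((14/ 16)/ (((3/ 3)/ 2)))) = 32/ 7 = 4.57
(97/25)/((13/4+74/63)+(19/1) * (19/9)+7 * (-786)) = -2716/3820225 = -0.00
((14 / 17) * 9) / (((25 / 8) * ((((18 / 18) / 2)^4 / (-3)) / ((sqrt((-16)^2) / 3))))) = -258048 / 425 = -607.17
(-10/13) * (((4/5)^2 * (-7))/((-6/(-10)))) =224/39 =5.74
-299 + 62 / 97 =-28941 / 97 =-298.36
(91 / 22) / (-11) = -91 / 242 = -0.38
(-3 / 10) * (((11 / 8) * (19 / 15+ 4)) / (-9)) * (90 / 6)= 3.62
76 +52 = 128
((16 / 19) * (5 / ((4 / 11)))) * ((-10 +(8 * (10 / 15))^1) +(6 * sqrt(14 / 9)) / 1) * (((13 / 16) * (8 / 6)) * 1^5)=-10010 / 171 +1430 * sqrt(14) / 57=35.33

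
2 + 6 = 8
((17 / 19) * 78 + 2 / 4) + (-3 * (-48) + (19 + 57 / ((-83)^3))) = 233.29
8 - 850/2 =-417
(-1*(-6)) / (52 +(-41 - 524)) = -2 / 171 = -0.01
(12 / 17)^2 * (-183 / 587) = -26352 / 169643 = -0.16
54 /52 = 27 /26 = 1.04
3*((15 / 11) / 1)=45 / 11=4.09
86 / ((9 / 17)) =1462 / 9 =162.44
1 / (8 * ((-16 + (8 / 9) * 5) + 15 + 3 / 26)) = 0.04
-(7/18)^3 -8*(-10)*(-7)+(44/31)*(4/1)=-100227721/180792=-554.38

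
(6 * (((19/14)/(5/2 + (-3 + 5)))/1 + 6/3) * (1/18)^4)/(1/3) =145/367416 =0.00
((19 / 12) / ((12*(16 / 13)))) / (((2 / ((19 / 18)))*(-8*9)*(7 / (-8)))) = 4693 / 5225472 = 0.00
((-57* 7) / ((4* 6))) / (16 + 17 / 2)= -19 / 28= -0.68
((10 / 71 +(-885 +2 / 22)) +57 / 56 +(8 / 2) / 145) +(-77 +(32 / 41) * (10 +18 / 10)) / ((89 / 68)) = -21648753068203 / 23140936280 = -935.52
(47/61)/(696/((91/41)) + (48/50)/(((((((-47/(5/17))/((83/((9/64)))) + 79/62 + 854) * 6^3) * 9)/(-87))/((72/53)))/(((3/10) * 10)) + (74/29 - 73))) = 809880253122395/329612908596282856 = 0.00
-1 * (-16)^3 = 4096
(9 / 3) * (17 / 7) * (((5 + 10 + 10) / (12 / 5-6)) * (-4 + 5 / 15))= 23375 / 126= 185.52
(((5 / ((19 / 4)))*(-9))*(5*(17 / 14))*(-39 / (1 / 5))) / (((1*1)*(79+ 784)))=1491750 / 114779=13.00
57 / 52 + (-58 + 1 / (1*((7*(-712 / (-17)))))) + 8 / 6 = -10800911 / 194376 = -55.57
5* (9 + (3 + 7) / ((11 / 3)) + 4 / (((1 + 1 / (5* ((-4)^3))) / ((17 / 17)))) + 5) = 103.70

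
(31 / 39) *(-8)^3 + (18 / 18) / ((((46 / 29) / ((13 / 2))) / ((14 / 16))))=-11578871 / 28704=-403.39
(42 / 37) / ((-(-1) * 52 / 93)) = 1953 / 962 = 2.03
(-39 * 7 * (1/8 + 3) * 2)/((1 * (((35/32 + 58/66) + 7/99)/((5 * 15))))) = -405405000/6473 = -62630.16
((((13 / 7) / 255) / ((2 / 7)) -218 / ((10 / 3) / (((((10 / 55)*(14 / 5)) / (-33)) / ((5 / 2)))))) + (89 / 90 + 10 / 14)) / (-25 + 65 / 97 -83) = -3350361473 / 168646487625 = -0.02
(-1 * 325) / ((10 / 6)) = -195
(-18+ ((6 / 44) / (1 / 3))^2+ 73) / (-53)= -26701 / 25652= -1.04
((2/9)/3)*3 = 2/9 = 0.22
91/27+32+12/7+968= 189961/189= 1005.08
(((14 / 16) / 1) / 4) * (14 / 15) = 49 / 240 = 0.20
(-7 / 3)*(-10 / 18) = 35 / 27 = 1.30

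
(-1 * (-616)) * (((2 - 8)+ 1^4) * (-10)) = 30800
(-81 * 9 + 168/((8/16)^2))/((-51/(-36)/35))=-23940/17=-1408.24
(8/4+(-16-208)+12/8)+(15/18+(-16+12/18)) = -235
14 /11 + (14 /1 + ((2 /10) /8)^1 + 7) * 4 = 9391 /110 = 85.37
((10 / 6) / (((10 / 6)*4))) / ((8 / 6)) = 3 / 16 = 0.19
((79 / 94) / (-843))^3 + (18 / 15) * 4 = 11942012633706517 / 2487919299202440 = 4.80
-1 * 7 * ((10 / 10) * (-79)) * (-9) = -4977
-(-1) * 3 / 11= 3 / 11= 0.27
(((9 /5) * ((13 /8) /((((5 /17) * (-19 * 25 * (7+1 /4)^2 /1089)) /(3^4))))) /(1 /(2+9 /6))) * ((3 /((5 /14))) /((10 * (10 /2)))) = -25790812047 /1248359375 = -20.66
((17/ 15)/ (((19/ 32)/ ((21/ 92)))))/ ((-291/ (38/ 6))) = -952/ 100395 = -0.01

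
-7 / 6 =-1.17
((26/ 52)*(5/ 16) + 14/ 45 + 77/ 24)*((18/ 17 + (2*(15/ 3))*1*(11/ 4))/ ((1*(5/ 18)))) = 5139503/ 13600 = 377.90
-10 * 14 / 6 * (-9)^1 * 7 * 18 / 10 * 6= 15876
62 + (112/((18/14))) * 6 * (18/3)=3198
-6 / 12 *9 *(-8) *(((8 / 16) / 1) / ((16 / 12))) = 27 / 2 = 13.50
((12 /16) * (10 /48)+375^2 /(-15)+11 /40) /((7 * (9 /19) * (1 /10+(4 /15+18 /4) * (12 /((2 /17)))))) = -1055507 /181552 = -5.81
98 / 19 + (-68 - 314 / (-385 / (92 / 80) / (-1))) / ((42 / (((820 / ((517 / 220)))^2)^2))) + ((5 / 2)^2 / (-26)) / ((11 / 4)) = -94846489085867615962829 / 3897879423438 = -24332843267.43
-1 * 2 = -2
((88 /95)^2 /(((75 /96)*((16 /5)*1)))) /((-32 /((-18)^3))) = 2822688 /45125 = 62.55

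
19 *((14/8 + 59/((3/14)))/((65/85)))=1073975/156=6884.46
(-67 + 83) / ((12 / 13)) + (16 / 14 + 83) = 2131 / 21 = 101.48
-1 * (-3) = 3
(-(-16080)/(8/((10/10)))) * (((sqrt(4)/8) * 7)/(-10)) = -1407/4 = -351.75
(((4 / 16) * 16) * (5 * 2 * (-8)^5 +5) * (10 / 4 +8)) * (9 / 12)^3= -185791725 / 32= -5805991.41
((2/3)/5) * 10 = 4/3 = 1.33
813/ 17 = 47.82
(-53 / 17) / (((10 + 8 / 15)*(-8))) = 795 / 21488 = 0.04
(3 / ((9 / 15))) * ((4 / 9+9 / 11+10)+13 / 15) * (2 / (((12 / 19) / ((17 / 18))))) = 484823 / 2673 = 181.38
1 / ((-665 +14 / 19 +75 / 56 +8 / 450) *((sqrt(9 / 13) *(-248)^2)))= -9975 *sqrt(13) / 1220083439672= -0.00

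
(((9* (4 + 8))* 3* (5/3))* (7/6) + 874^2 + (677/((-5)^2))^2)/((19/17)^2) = 138221353331/225625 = 612615.42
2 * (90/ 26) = 90/ 13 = 6.92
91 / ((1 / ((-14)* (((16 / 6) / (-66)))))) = 5096 / 99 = 51.47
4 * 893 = 3572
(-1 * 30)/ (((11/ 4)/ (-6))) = 720/ 11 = 65.45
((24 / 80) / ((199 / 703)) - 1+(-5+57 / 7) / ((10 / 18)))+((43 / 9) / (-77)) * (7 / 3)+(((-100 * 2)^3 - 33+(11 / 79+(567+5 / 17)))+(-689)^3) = -1861808351794319573 / 5556273030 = -335082228.99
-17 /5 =-3.40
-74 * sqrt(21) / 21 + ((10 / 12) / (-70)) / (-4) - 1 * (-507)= 490.85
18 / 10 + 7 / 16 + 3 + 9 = 1139 / 80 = 14.24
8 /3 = 2.67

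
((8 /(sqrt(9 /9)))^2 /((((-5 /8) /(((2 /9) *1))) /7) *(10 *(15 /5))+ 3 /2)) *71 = -254464 /591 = -430.57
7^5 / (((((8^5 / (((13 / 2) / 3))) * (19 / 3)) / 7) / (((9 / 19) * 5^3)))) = 1720616625 / 23658496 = 72.73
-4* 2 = -8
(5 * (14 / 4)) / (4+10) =5 / 4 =1.25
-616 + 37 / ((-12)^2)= -88667 / 144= -615.74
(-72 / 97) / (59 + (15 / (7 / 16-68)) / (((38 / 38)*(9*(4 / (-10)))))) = -233496 / 18579089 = -0.01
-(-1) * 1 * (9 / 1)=9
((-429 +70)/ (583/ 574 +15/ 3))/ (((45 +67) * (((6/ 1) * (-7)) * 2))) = 14719/ 2320416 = 0.01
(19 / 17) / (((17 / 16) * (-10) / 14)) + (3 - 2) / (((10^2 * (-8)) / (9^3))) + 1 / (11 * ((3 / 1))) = -17957113 / 7629600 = -2.35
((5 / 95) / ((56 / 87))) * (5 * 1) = 435 / 1064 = 0.41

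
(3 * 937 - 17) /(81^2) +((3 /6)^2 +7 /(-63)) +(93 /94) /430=75188189 /132597810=0.57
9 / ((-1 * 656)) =-9 / 656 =-0.01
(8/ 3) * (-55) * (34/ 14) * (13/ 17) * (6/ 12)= -2860/ 21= -136.19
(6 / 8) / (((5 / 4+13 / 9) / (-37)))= -999 / 97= -10.30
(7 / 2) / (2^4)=7 / 32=0.22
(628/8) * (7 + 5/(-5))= 471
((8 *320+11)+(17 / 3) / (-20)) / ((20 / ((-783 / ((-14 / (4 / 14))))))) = 40257423 / 19600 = 2053.95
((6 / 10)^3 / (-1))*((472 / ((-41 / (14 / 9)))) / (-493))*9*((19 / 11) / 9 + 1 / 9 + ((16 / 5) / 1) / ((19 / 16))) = -558917856 / 2640323125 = -0.21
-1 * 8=-8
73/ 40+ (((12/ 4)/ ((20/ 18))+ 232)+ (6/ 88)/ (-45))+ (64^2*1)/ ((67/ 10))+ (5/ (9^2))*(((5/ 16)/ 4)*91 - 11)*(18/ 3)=898294769/ 1061280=846.43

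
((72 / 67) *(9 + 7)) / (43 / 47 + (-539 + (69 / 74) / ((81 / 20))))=-13522464 / 423002825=-0.03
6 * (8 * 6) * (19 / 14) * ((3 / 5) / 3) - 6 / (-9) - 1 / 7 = 78.70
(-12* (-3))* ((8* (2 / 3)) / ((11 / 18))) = 3456 / 11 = 314.18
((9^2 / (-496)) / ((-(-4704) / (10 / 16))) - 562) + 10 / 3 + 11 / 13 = -557.82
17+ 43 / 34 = 621 / 34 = 18.26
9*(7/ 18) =7/ 2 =3.50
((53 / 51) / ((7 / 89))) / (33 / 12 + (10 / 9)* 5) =56604 / 35581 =1.59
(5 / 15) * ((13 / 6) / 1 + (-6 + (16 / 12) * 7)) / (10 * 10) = 11 / 600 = 0.02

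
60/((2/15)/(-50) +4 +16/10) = 22500/2099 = 10.72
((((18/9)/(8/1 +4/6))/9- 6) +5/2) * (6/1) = -271/13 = -20.85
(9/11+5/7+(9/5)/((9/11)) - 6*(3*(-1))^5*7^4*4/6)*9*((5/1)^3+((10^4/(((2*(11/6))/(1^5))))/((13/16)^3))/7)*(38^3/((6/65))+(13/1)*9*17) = 10686952628524565475525/1002001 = 10665610741430962.12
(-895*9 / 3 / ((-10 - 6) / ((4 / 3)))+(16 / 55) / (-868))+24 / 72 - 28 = 28083007 / 143220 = 196.08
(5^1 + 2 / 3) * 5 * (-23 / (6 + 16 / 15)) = -9775 / 106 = -92.22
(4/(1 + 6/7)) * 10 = 21.54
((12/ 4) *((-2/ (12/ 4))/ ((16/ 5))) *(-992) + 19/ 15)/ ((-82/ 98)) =-456631/ 615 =-742.49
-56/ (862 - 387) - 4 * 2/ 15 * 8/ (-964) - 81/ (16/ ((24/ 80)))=-17937431/ 10989600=-1.63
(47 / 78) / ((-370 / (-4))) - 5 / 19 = -35182 / 137085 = -0.26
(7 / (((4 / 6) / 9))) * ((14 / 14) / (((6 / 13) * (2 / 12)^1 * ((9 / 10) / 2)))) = 2730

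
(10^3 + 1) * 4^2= 16016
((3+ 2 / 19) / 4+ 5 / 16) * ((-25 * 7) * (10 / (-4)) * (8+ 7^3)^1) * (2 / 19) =101658375 / 5776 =17600.13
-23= -23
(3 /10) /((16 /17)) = 51 /160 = 0.32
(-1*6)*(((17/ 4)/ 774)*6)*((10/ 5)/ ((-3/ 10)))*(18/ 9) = 340/ 129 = 2.64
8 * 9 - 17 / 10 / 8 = 5743 / 80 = 71.79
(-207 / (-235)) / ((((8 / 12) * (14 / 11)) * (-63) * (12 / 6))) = -0.01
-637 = -637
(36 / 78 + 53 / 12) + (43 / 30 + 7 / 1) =3461 / 260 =13.31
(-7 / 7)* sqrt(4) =-2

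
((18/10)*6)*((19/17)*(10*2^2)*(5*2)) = 82080/17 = 4828.24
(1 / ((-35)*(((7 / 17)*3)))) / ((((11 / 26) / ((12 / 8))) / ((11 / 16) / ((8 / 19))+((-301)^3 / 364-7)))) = 2119490419 / 344960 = 6144.16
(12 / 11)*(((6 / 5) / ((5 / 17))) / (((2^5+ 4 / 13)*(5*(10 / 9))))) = 5967 / 240625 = 0.02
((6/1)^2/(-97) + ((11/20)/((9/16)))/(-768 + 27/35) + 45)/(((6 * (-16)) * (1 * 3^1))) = -0.15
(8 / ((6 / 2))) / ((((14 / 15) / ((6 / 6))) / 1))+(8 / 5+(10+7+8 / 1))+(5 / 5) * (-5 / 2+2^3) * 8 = 2571 / 35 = 73.46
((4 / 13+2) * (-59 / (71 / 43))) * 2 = -152220 / 923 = -164.92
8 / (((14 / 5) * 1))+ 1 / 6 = 127 / 42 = 3.02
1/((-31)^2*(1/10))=10/961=0.01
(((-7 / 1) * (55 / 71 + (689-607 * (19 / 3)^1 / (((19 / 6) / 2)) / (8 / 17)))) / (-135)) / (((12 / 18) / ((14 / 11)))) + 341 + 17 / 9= -6998689 / 70290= -99.57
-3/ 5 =-0.60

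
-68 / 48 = -17 / 12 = -1.42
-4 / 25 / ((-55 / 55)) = 4 / 25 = 0.16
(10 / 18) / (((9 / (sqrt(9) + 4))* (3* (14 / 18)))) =5 / 27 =0.19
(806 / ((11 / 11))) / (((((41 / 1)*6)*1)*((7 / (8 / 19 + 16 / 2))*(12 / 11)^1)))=177320 / 49077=3.61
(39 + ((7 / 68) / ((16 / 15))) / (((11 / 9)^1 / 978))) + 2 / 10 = 3483389 / 29920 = 116.42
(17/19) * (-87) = -1479/19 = -77.84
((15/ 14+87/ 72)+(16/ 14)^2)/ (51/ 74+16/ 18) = 468087/ 205996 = 2.27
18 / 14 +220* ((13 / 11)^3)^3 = 1486559142149 / 1500512167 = 990.70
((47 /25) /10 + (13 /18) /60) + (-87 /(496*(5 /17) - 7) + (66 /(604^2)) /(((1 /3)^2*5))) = -51607175747 /121124612250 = -0.43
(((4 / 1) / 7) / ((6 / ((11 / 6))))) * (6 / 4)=11 / 42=0.26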